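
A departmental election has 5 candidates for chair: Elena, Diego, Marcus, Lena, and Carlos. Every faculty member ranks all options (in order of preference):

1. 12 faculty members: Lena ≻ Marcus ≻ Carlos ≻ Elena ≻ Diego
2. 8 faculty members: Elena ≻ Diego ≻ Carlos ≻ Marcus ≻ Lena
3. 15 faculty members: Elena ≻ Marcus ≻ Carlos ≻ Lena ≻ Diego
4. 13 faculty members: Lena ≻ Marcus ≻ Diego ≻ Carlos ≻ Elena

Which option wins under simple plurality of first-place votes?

First-place votes: Elena 23, Diego 0, Marcus 0, Lena 25, Carlos 0.
Lena has the most first-place votes.

Lena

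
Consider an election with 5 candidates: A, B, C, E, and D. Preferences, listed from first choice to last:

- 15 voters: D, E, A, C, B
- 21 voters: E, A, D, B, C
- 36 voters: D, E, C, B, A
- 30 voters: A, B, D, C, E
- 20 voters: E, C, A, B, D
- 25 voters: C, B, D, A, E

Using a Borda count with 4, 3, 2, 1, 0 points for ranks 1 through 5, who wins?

A: 15·2 + 21·3 + 36·0 + 30·4 + 20·2 + 25·1 = 278
B: 15·0 + 21·1 + 36·1 + 30·3 + 20·1 + 25·3 = 242
C: 15·1 + 21·0 + 36·2 + 30·1 + 20·3 + 25·4 = 277
E: 15·3 + 21·4 + 36·3 + 30·0 + 20·4 + 25·0 = 317
D: 15·4 + 21·2 + 36·4 + 30·2 + 20·0 + 25·2 = 356
D has the highest Borda score (356).

D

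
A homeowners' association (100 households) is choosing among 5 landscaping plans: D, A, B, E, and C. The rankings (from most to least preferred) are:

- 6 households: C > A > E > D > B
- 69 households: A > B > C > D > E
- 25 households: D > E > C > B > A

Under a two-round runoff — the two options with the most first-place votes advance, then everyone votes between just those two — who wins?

A

Round 1 first-place votes: D 25, A 69, B 0, E 0, C 6.
A and D advance.
Runoff: A is preferred to D by 75 voters; D by 25.
A wins the runoff.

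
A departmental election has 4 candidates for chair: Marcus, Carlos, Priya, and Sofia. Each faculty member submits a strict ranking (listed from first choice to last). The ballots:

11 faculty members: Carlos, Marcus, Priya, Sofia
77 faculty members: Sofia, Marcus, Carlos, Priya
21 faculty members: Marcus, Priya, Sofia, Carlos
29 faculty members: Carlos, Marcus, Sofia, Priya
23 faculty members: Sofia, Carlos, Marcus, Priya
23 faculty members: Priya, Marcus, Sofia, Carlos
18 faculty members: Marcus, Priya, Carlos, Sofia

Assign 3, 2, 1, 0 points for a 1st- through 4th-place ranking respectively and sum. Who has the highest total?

Marcus: 11·2 + 77·2 + 21·3 + 29·2 + 23·1 + 23·2 + 18·3 = 420
Carlos: 11·3 + 77·1 + 21·0 + 29·3 + 23·2 + 23·0 + 18·1 = 261
Priya: 11·1 + 77·0 + 21·2 + 29·0 + 23·0 + 23·3 + 18·2 = 158
Sofia: 11·0 + 77·3 + 21·1 + 29·1 + 23·3 + 23·1 + 18·0 = 373
Marcus has the highest Borda score (420).

Marcus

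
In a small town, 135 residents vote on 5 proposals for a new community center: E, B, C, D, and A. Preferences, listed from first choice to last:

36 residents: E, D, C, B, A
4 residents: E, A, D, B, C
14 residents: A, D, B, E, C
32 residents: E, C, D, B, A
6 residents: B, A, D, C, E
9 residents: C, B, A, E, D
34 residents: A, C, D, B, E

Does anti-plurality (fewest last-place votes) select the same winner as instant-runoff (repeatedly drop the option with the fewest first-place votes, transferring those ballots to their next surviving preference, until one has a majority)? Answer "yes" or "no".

no

Anti-plurality — last-place votes: E 40, B 0, C 18, D 9, A 68. Winner: B.
Instant-runoff — R1 E 72, B 6, C 9, D 0, A 48 (E winner). Winner: E.
The two methods disagree.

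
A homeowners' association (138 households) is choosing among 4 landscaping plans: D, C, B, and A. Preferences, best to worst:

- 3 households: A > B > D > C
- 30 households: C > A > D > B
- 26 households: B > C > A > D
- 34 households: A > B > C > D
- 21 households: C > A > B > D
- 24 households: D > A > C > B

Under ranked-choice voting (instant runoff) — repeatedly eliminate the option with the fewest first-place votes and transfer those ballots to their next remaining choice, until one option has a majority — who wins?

C

Round 1: D 24, C 51, B 26, A 37. Eliminate D.
Round 2: C 51, B 26, A 61. Eliminate B.
Round 3: C 77, A 61. C has a majority.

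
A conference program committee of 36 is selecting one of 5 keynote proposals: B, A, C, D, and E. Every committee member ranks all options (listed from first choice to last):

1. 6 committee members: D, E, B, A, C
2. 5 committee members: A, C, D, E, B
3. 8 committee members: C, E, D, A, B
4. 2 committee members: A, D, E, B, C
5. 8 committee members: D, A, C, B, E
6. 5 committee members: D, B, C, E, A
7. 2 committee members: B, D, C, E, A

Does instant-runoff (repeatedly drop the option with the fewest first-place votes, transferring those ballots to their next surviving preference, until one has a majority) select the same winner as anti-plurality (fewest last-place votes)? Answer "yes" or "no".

yes

Instant-runoff — R1 B 2, A 7, C 8, D 19, E 0 (D winner). Winner: D.
Anti-plurality — last-place votes: B 13, A 7, C 8, D 0, E 8. Winner: D.
The two methods agree.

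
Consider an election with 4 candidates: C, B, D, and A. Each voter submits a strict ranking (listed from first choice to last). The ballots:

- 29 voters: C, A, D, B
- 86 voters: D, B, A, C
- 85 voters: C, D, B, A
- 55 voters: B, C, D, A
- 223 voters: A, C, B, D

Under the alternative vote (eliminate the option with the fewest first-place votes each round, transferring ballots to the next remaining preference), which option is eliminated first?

Round 1: C 114, B 55, D 86, A 223. Eliminate B.

B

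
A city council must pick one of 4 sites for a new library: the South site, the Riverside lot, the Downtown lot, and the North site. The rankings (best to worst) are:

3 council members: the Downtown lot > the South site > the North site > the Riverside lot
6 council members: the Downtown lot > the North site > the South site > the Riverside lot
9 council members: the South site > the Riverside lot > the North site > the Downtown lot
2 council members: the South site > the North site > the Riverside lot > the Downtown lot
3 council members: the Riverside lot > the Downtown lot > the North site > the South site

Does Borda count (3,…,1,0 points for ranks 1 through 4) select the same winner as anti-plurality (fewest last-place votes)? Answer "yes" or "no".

Borda — scores: the South site 45, the Riverside lot 29, the Downtown lot 33, the North site 31. Winner: the South site.
Anti-plurality — last-place votes: the South site 3, the Riverside lot 9, the Downtown lot 11, the North site 0. Winner: the North site.
The two methods disagree.

no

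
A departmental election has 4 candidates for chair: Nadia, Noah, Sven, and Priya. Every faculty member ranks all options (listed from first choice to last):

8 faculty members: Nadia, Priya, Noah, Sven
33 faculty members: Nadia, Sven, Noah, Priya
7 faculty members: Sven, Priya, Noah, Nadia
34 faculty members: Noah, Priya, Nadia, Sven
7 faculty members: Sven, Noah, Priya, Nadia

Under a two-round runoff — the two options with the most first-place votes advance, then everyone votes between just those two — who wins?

Noah

Round 1 first-place votes: Nadia 41, Noah 34, Sven 14, Priya 0.
Nadia and Noah advance.
Runoff: Nadia is preferred to Noah by 41 voters; Noah by 48.
Noah wins the runoff.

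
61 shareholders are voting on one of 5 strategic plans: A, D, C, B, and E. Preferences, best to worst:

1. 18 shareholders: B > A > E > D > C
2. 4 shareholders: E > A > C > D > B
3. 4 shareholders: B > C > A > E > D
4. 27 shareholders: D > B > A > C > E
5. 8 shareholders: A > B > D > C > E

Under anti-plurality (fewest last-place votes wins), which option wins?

Last-place votes: A 0, D 4, C 18, B 4, E 35.
A is ranked last by the fewest voters, so A wins.

A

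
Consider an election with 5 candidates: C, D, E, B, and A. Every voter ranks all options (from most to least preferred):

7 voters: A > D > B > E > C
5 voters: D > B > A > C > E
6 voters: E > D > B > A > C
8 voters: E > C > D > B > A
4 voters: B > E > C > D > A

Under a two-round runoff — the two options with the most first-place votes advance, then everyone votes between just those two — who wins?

E

Round 1 first-place votes: C 0, D 5, E 14, B 4, A 7.
E and A advance.
Runoff: E is preferred to A by 18 voters; A by 12.
E wins the runoff.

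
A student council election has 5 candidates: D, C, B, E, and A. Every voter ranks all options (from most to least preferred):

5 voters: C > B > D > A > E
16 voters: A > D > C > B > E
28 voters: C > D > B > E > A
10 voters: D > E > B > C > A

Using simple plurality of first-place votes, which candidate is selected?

First-place votes: D 10, C 33, B 0, E 0, A 16.
C has the most first-place votes.

C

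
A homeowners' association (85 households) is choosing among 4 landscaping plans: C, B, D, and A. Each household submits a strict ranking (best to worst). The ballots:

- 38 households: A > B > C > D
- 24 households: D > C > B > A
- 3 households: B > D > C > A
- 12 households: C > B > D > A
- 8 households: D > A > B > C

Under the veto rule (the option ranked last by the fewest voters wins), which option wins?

Last-place votes: C 8, B 0, D 38, A 39.
B is ranked last by the fewest voters, so B wins.

B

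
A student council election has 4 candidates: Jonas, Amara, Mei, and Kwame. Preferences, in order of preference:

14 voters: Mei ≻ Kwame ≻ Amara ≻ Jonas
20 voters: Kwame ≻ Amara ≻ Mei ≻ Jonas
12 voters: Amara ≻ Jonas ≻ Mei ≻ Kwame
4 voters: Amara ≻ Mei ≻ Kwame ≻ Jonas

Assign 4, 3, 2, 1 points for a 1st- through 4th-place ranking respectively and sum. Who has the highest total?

Amara

Jonas: 14·1 + 20·1 + 12·3 + 4·1 = 74
Amara: 14·2 + 20·3 + 12·4 + 4·4 = 152
Mei: 14·4 + 20·2 + 12·2 + 4·3 = 132
Kwame: 14·3 + 20·4 + 12·1 + 4·2 = 142
Amara has the highest Borda score (152).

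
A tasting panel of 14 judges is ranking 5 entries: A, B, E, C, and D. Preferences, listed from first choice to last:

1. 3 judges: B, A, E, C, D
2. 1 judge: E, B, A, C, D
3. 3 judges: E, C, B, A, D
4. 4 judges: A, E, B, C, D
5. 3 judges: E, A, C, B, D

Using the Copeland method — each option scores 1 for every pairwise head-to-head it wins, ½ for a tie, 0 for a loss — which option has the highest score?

E

A: beats C and D; ties B and E → score 3.
B: beats C and D; ties A; loses to E → score 2.5.
E: beats B, C, and D; ties A → score 3.5.
C: beats D; loses to A, B, and E → score 1.
D: loses to A, B, E, and C → score 0.
E has the best pairwise record.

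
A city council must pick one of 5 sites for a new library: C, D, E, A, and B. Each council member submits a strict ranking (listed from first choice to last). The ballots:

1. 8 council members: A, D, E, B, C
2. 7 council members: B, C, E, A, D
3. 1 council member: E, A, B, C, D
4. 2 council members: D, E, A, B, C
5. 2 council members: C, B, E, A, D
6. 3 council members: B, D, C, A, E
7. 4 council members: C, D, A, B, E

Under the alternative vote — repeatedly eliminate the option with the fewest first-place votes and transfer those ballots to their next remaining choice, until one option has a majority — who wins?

Round 1: C 6, D 2, E 1, A 8, B 10. Eliminate E.
Round 2: C 6, D 2, A 9, B 10. Eliminate D.
Round 3: C 6, A 11, B 10. Eliminate C.
Round 4: A 15, B 12. A has a majority.

A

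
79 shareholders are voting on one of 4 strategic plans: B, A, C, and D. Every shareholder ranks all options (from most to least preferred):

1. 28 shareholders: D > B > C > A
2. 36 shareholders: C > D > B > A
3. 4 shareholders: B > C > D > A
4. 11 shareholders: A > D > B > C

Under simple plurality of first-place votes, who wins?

C

First-place votes: B 4, A 11, C 36, D 28.
C has the most first-place votes.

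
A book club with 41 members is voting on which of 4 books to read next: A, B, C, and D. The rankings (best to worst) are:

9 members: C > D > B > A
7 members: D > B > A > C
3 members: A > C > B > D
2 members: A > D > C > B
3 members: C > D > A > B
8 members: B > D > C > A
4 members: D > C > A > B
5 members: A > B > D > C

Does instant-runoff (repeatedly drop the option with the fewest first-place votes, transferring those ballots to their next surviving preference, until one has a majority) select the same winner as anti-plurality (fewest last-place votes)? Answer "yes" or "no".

Instant-runoff — R1 A 10, B 8, C 12, D 11 (B out); R2 A 10, C 12, D 19 (A out); R3 C 15, D 26 (D winner). Winner: D.
Anti-plurality — last-place votes: A 17, B 9, C 12, D 3. Winner: D.
The two methods agree.

yes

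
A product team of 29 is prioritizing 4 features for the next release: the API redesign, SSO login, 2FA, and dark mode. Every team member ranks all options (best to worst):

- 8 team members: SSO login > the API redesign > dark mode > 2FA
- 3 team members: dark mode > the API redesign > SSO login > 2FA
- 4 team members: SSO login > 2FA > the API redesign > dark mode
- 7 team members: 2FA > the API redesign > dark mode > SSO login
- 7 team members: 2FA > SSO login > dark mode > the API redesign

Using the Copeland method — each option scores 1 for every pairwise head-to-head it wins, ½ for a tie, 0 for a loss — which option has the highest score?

SSO login

the API redesign: beats dark mode; loses to SSO login and 2FA → score 1.
SSO login: beats the API redesign, 2FA, and dark mode → score 3.
2FA: beats the API redesign and dark mode; loses to SSO login → score 2.
dark mode: loses to the API redesign, SSO login, and 2FA → score 0.
SSO login has the best pairwise record.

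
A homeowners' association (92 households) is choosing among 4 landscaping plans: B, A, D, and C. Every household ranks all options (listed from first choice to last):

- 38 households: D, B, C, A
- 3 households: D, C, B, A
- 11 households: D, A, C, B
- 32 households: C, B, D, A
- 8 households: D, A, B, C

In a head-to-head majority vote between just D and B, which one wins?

D

Voters preferring D to B: 60; preferring B to D: 32.
D wins the head-to-head.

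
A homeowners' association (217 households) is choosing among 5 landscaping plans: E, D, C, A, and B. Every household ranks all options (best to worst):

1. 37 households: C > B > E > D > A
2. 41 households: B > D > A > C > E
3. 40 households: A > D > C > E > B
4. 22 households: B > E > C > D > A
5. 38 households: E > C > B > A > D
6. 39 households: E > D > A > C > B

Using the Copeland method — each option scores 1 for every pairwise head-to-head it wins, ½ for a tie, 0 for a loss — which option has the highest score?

E

E: beats D, A, and B; loses to C → score 3.
D: beats C and A; loses to E and B → score 2.
C: beats E and B; loses to D and A → score 2.
A: beats C; loses to E, D, and B → score 1.
B: beats D and A; loses to E and C → score 2.
E has the best pairwise record.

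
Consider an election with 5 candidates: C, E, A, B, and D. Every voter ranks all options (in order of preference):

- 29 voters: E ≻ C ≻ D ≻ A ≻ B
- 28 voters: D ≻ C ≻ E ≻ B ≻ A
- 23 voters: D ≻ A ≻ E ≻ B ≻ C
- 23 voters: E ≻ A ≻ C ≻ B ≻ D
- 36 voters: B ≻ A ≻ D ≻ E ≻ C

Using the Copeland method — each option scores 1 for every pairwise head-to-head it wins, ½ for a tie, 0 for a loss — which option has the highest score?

C: beats B; loses to E, A, and D → score 1.
E: beats C, A, and B; loses to D → score 3.
A: beats C and B; loses to E and D → score 2.
B: loses to C, E, A, and D → score 0.
D: beats C, E, A, and B → score 4.
D has the best pairwise record.

D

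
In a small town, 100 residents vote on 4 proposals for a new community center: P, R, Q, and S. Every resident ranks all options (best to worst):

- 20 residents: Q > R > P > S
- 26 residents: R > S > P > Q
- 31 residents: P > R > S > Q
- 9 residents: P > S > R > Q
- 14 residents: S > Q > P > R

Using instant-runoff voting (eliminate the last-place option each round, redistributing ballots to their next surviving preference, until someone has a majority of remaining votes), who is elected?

Round 1: P 40, R 26, Q 20, S 14. Eliminate S.
Round 2: P 40, R 26, Q 34. Eliminate R.
Round 3: P 66, Q 34. P has a majority.

P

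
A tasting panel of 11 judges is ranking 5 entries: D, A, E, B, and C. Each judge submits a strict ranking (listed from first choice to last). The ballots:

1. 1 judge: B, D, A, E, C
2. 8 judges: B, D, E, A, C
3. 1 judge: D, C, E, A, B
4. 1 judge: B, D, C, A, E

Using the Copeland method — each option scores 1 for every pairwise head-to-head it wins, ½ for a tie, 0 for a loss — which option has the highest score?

D: beats A, E, and C; loses to B → score 3.
A: beats C; loses to D, E, and B → score 1.
E: beats A and C; loses to D and B → score 2.
B: beats D, A, E, and C → score 4.
C: loses to D, A, E, and B → score 0.
B has the best pairwise record.

B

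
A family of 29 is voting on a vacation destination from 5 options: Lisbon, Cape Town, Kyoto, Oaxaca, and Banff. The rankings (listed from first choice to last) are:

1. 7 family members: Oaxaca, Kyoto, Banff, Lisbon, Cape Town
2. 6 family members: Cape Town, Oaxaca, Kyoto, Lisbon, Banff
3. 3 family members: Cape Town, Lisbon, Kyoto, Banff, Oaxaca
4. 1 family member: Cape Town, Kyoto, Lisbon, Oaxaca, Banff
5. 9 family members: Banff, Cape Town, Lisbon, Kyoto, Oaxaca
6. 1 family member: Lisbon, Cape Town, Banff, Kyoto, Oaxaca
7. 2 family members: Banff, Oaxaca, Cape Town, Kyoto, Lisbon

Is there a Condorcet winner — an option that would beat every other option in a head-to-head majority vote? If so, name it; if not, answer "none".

Checking pairwise contests:
Cape Town beats Lisbon 21–8.
Banff beats Cape Town 18–11.
Cape Town beats Kyoto 22–7.
Cape Town beats Oaxaca 20–9.
Kyoto beats Banff 17–12.
Every option loses at least one head-to-head, so there is no Condorcet winner.

none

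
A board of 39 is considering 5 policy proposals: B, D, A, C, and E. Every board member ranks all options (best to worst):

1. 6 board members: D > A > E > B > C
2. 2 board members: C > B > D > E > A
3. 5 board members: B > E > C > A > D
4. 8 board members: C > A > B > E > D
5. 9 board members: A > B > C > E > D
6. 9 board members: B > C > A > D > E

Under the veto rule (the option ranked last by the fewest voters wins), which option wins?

Last-place votes: B 0, D 22, A 2, C 6, E 9.
B is ranked last by the fewest voters, so B wins.

B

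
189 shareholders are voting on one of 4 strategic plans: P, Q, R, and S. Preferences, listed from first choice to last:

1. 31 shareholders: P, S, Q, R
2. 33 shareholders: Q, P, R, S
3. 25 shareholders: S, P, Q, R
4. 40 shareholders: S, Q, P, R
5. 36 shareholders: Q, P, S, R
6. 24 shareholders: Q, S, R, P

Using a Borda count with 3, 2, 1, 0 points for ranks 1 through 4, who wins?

P: 31·3 + 33·2 + 25·2 + 40·1 + 36·2 + 24·0 = 321
Q: 31·1 + 33·3 + 25·1 + 40·2 + 36·3 + 24·3 = 415
R: 31·0 + 33·1 + 25·0 + 40·0 + 36·0 + 24·1 = 57
S: 31·2 + 33·0 + 25·3 + 40·3 + 36·1 + 24·2 = 341
Q has the highest Borda score (415).

Q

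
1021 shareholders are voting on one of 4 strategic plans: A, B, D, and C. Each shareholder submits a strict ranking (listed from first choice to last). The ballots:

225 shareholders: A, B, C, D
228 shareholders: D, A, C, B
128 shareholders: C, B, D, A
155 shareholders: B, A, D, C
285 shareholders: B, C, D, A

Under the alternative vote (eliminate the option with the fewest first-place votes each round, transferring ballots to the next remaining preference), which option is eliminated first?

Round 1: A 225, B 440, D 228, C 128. Eliminate C.

C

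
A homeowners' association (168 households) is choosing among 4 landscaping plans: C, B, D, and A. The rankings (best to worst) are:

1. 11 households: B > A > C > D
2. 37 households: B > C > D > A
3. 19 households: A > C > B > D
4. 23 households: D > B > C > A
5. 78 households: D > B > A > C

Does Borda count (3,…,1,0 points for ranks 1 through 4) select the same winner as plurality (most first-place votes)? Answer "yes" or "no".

no

Borda — scores: C 146, B 365, D 340, A 157. Winner: B.
Plurality — first-place votes: C 0, B 48, D 101, A 19. Winner: D.
The two methods disagree.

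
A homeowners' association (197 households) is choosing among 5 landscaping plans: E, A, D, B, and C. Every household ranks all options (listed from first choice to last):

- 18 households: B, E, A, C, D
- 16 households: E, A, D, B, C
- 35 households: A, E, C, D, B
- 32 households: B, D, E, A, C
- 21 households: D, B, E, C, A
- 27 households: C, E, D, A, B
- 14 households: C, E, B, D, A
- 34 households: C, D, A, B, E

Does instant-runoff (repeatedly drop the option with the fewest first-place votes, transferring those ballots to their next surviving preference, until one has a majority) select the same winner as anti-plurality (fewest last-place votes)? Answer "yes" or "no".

Instant-runoff — R1 E 16, A 35, D 21, B 50, C 75 (E out); R2 A 51, D 21, B 50, C 75 (D out); R3 A 51, B 71, C 75 (A out); R4 B 87, C 110 (C winner). Winner: C.
Anti-plurality — last-place votes: E 34, A 35, D 18, B 62, C 48. Winner: D.
The two methods disagree.

no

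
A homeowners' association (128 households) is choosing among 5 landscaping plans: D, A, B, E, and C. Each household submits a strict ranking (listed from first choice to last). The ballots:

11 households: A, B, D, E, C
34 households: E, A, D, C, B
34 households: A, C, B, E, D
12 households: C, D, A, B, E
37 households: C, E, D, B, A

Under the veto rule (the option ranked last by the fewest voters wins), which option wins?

C

Last-place votes: D 34, A 37, B 34, E 12, C 11.
C is ranked last by the fewest voters, so C wins.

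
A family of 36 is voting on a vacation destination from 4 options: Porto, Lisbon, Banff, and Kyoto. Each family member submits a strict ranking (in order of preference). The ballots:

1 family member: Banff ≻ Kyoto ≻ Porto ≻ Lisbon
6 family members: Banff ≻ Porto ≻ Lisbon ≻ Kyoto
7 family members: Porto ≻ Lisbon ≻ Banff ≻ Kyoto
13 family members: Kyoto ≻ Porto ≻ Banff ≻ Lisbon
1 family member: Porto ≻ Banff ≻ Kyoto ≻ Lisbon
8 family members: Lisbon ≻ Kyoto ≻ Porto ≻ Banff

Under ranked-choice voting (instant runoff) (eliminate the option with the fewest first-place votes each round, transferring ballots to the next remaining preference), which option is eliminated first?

Round 1: Porto 8, Lisbon 8, Banff 7, Kyoto 13. Eliminate Banff.

Banff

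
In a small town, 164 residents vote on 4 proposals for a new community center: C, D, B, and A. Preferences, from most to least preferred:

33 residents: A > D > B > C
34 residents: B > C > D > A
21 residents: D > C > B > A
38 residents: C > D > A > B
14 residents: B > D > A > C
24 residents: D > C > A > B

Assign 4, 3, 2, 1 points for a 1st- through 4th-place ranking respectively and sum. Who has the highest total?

D

C: 33·1 + 34·3 + 21·3 + 38·4 + 14·1 + 24·3 = 436
D: 33·3 + 34·2 + 21·4 + 38·3 + 14·3 + 24·4 = 503
B: 33·2 + 34·4 + 21·2 + 38·1 + 14·4 + 24·1 = 362
A: 33·4 + 34·1 + 21·1 + 38·2 + 14·2 + 24·2 = 339
D has the highest Borda score (503).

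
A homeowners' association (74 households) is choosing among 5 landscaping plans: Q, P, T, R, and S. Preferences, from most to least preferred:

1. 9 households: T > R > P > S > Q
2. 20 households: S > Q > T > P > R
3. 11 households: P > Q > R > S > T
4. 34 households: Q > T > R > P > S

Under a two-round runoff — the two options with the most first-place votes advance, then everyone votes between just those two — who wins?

Q

Round 1 first-place votes: Q 34, P 11, T 9, R 0, S 20.
Q and S advance.
Runoff: Q is preferred to S by 45 voters; S by 29.
Q wins the runoff.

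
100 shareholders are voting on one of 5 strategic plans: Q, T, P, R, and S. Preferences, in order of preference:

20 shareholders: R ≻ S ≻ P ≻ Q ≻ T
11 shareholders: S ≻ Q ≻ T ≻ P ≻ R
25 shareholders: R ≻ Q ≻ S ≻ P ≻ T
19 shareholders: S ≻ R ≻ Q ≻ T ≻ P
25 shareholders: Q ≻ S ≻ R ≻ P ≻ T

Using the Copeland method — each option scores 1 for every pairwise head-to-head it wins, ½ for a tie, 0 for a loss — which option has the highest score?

Q: beats T and P; ties S; loses to R → score 2.5.
T: loses to Q, P, R, and S → score 0.
P: beats T; loses to Q, R, and S → score 1.
R: beats Q, T, and P; loses to S → score 3.
S: beats T, P, and R; ties Q → score 3.5.
S has the best pairwise record.

S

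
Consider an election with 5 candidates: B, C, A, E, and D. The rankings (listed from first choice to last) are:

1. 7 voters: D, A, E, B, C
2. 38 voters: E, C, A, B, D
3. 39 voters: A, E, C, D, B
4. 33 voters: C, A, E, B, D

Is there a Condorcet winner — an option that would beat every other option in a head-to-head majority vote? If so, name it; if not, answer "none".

Checking pairwise contests:
C beats B 110–7.
E beats C 84–33.
C beats A 71–46.
A beats E 79–38.
B beats D 71–46.
Every option loses at least one head-to-head, so there is no Condorcet winner.

none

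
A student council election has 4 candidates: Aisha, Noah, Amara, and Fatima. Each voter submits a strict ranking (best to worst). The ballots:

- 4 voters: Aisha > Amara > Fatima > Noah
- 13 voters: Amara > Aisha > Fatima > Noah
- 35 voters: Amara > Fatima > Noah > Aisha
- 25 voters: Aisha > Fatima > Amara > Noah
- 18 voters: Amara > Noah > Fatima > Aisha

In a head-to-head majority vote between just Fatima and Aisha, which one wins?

Voters preferring Fatima to Aisha: 53; preferring Aisha to Fatima: 42.
Fatima wins the head-to-head.

Fatima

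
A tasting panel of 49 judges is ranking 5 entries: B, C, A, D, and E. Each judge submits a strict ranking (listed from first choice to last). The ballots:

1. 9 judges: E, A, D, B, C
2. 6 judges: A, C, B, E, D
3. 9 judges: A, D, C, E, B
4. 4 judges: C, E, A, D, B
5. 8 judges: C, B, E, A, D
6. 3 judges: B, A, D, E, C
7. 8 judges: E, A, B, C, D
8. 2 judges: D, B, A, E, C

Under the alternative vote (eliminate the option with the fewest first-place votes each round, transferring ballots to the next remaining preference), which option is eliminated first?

Round 1: B 3, C 12, A 15, D 2, E 17. Eliminate D.

D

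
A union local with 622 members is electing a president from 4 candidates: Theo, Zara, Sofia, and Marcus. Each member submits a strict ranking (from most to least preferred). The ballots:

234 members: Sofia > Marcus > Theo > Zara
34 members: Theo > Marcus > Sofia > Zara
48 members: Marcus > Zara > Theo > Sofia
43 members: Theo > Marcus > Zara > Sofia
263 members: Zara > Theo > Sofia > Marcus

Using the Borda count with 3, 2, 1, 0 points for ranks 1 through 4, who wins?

Theo

Theo: 234·1 + 34·3 + 48·1 + 43·3 + 263·2 = 1039
Zara: 234·0 + 34·0 + 48·2 + 43·1 + 263·3 = 928
Sofia: 234·3 + 34·1 + 48·0 + 43·0 + 263·1 = 999
Marcus: 234·2 + 34·2 + 48·3 + 43·2 + 263·0 = 766
Theo has the highest Borda score (1039).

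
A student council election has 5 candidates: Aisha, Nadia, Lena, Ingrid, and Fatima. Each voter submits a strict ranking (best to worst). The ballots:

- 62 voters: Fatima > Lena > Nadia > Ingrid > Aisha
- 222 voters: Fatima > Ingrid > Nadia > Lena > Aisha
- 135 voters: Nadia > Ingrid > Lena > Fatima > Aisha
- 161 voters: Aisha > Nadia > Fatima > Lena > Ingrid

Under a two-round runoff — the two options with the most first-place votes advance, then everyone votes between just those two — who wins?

Round 1 first-place votes: Aisha 161, Nadia 135, Lena 0, Ingrid 0, Fatima 284.
Fatima and Aisha advance.
Runoff: Fatima is preferred to Aisha by 419 voters; Aisha by 161.
Fatima wins the runoff.

Fatima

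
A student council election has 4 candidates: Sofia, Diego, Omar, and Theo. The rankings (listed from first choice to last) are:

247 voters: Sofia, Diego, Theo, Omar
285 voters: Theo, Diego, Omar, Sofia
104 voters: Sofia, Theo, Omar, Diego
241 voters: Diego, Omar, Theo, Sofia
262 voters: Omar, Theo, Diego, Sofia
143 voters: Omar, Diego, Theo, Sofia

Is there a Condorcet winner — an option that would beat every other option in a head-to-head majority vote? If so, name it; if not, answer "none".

Checking pairwise contests:
Diego beats Sofia 931–351.
Theo beats Diego 651–631.
Diego beats Omar 773–509.
Omar beats Theo 646–636.
Every option loses at least one head-to-head, so there is no Condorcet winner.

none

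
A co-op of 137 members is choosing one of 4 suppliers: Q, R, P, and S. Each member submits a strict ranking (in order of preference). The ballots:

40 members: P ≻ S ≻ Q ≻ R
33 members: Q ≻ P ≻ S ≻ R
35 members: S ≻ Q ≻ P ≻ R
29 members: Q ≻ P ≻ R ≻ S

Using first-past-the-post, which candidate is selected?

Q

First-place votes: Q 62, R 0, P 40, S 35.
Q has the most first-place votes.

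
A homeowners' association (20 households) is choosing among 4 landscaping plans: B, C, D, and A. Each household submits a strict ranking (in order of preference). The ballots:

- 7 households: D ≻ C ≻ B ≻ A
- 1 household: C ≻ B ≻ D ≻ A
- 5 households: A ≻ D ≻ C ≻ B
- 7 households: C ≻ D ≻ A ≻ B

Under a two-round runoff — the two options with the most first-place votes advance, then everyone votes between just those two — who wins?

Round 1 first-place votes: B 0, C 8, D 7, A 5.
C and D advance.
Runoff: C is preferred to D by 8 voters; D by 12.
D wins the runoff.

D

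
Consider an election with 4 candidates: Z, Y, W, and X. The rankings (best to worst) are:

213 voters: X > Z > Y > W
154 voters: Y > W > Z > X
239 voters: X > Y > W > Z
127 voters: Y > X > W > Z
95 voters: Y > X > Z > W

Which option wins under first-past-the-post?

X

First-place votes: Z 0, Y 376, W 0, X 452.
X has the most first-place votes.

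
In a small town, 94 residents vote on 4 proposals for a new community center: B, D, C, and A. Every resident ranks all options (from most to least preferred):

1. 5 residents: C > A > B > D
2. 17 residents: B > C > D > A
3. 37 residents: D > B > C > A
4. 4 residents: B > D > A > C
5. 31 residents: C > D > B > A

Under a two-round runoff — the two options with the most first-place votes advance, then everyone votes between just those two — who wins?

C

Round 1 first-place votes: B 21, D 37, C 36, A 0.
D and C advance.
Runoff: D is preferred to C by 41 voters; C by 53.
C wins the runoff.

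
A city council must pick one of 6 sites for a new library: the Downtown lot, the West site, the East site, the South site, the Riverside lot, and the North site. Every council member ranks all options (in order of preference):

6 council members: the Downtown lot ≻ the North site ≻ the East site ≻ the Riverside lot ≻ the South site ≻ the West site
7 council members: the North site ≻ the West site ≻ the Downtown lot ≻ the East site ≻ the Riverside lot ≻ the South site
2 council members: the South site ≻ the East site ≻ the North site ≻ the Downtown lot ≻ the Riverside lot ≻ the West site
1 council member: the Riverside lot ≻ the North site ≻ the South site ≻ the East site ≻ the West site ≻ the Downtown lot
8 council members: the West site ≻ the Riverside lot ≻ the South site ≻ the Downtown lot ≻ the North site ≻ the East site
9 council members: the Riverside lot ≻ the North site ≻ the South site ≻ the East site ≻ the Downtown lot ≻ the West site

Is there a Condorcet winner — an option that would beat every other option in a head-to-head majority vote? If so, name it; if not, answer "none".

the Riverside lot vs the Downtown lot: 18–15 for the Riverside lot.
the Riverside lot vs the West site: 18–15 for the Riverside lot.
the Riverside lot vs the East site: 18–15 for the Riverside lot.
the Riverside lot vs the South site: 31–2 for the Riverside lot.
the Riverside lot vs the North site: 18–15 for the Riverside lot.
the Riverside lot beats every other option head-to-head.

the Riverside lot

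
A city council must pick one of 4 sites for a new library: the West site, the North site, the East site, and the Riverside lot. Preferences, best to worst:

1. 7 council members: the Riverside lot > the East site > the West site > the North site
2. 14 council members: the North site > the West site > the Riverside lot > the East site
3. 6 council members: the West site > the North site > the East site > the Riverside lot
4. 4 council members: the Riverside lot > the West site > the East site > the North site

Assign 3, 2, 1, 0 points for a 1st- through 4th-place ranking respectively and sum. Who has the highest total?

the West site

the West site: 7·1 + 14·2 + 6·3 + 4·2 = 61
the North site: 7·0 + 14·3 + 6·2 + 4·0 = 54
the East site: 7·2 + 14·0 + 6·1 + 4·1 = 24
the Riverside lot: 7·3 + 14·1 + 6·0 + 4·3 = 47
the West site has the highest Borda score (61).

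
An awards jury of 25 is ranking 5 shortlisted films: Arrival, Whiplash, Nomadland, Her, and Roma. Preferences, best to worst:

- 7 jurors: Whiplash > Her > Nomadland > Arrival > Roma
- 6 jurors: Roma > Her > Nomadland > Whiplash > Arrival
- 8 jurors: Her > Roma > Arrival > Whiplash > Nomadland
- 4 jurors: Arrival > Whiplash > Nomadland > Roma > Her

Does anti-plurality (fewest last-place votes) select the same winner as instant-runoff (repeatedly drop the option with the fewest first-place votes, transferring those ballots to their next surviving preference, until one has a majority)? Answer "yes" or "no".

Anti-plurality — last-place votes: Arrival 6, Whiplash 0, Nomadland 8, Her 4, Roma 7. Winner: Whiplash.
Instant-runoff — R1 Arrival 4, Whiplash 7, Nomadland 0, Her 8, Roma 6 (Nomadland out); R2 Arrival 4, Whiplash 7, Her 8, Roma 6 (Arrival out); R3 Whiplash 11, Her 8, Roma 6 (Roma out); R4 Whiplash 11, Her 14 (Her winner). Winner: Her.
The two methods disagree.

no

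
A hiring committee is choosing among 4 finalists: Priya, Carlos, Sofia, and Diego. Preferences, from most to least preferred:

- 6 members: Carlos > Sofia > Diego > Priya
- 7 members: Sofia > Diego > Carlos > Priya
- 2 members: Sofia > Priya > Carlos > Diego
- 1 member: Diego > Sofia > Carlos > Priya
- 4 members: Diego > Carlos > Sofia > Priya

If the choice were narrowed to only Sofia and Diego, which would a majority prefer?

Sofia

Voters preferring Sofia to Diego: 15; preferring Diego to Sofia: 5.
Sofia wins the head-to-head.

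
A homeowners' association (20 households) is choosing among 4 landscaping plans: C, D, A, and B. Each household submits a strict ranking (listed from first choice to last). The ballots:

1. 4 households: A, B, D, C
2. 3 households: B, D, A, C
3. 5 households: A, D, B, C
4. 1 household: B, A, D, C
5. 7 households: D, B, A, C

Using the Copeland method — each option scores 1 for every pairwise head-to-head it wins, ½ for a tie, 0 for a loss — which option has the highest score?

D

C: loses to D, A, and B → score 0.
D: beats C and B; ties A → score 2.5.
A: beats C; ties D; loses to B → score 1.5.
B: beats C and A; loses to D → score 2.
D has the best pairwise record.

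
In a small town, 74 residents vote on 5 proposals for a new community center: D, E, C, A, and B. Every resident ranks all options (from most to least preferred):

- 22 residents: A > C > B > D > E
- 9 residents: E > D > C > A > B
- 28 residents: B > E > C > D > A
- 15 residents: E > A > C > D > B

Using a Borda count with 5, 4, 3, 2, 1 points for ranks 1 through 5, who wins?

E

D: 22·2 + 9·4 + 28·2 + 15·2 = 166
E: 22·1 + 9·5 + 28·4 + 15·5 = 254
C: 22·4 + 9·3 + 28·3 + 15·3 = 244
A: 22·5 + 9·2 + 28·1 + 15·4 = 216
B: 22·3 + 9·1 + 28·5 + 15·1 = 230
E has the highest Borda score (254).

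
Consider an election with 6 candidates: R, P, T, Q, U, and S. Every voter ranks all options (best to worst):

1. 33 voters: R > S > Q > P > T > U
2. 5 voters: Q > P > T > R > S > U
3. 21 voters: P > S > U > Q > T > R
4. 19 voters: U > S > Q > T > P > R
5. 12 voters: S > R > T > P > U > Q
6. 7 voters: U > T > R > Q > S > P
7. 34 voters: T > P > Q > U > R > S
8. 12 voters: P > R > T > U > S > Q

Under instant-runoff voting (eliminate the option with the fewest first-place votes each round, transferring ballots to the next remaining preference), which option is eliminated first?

Round 1: R 33, P 33, T 34, Q 5, U 26, S 12. Eliminate Q.

Q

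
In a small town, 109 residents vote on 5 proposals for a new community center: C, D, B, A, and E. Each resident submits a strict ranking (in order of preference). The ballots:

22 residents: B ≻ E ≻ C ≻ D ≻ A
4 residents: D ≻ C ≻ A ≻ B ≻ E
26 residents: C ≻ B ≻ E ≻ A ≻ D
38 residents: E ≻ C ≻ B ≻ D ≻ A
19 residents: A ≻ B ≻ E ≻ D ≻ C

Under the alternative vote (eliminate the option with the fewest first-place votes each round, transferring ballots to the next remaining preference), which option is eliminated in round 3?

Round 1: C 26, D 4, B 22, A 19, E 38. Eliminate D.
Round 2: C 30, B 22, A 19, E 38. Eliminate A.
Round 3: C 30, B 41, E 38. Eliminate C.

C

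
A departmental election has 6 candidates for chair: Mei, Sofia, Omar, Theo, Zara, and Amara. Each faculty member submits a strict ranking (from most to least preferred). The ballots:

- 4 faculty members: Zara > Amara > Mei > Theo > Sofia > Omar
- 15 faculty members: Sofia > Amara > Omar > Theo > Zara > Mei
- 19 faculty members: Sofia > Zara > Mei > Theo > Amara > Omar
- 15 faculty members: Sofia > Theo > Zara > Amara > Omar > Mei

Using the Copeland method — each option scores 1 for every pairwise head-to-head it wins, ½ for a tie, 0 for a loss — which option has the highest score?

Mei: loses to Sofia, Omar, Theo, Zara, and Amara → score 0.
Sofia: beats Mei, Omar, Theo, Zara, and Amara → score 5.
Omar: beats Mei; loses to Sofia, Theo, Zara, and Amara → score 1.
Theo: beats Mei, Omar, Zara, and Amara; loses to Sofia → score 4.
Zara: beats Mei, Omar, and Amara; loses to Sofia and Theo → score 3.
Amara: beats Mei and Omar; loses to Sofia, Theo, and Zara → score 2.
Sofia has the best pairwise record.

Sofia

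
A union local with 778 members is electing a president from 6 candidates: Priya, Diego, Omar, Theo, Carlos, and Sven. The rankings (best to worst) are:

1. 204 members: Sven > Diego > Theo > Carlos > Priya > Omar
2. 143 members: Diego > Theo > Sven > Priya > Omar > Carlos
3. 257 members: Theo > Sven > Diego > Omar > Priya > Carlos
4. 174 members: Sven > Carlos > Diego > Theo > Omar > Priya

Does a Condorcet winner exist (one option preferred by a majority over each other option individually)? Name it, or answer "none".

none

Checking pairwise contests:
Diego beats Priya 778–0.
Sven beats Diego 635–143.
Diego beats Omar 778–0.
Diego beats Theo 521–257.
Priya beats Carlos 400–378.
Theo beats Sven 400–378.
Every option loses at least one head-to-head, so there is no Condorcet winner.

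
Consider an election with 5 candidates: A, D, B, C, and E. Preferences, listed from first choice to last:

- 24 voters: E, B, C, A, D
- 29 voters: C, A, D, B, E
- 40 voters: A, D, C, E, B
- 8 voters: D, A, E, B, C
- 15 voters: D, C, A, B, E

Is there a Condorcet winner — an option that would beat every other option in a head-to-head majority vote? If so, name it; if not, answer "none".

none

Checking pairwise contests:
C beats A 68–48.
A beats D 93–23.
A beats B 92–24.
D beats C 63–53.
A beats E 92–24.
Every option loses at least one head-to-head, so there is no Condorcet winner.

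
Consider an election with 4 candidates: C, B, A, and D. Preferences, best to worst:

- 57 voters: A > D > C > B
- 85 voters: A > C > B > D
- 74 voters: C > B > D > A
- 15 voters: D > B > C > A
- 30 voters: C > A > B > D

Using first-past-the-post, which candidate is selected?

First-place votes: C 104, B 0, A 142, D 15.
A has the most first-place votes.

A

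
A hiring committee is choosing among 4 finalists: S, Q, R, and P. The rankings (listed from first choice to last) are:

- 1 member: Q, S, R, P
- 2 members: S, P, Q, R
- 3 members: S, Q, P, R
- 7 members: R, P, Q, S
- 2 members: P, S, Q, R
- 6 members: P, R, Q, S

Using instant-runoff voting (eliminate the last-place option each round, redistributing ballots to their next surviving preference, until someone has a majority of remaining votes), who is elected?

P

Round 1: S 5, Q 1, R 7, P 8. Eliminate Q.
Round 2: S 6, R 7, P 8. Eliminate S.
Round 3: R 8, P 13. P has a majority.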